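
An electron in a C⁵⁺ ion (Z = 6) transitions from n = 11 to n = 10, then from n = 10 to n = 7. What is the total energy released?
5.95 eV

The energy levels of C⁵⁺ are E_n = -13.6057 × 6² / n² eV.

First transition (11 → 10):
ΔE₁ = |E_10 - E_11|
ΔE₁ = |-4.89805200 - (-4.04797686)| = 0.85008 eV

Second transition (10 → 7):
ΔE₂ = |E_7 - E_10|
ΔE₂ = |-9.99602449 - (-4.89805200)| = 5.09797 eV

Total energy released:
E_total = ΔE₁ + ΔE₂ = 0.85008 + 5.09797 = 5.95 eV

Note: This equals the direct transition 11 → 7: 5.95 eV ✓
Energy is conserved regardless of the path taken.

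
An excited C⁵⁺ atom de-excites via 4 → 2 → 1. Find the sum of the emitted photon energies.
459.1924 eV

The energy levels of C⁵⁺ are E_n = -13.6057 × 6² / n² eV.

First transition (4 → 2):
ΔE₁ = |E_2 - E_4|
ΔE₁ = |-122.4513000000 - (-30.6128250000)| = 91.8384750 eV

Second transition (2 → 1):
ΔE₂ = |E_1 - E_2|
ΔE₂ = |-489.8052000000 - (-122.4513000000)| = 367.3539000 eV

Total energy released:
E_total = ΔE₁ + ΔE₂ = 91.8384750 + 367.3539000 = 459.1924 eV

Note: This equals the direct transition 4 → 1: 459.1924 eV ✓
Energy is conserved regardless of the path taken.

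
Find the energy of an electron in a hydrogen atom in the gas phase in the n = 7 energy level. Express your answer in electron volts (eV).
-0.278 eV

The energy levels of a hydrogen-like atom are given by:
E_n = -13.6057 eV / n²

For n = 7:
E_7 = -13.6057 eV / 7²
E_7 = -13.6057 eV / 49
E_7 = -0.278 eV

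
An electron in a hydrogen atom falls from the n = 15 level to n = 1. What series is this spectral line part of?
Lyman series

The spectral series in hydrogen are named based on the final (lower) energy level:
- Lyman series: n_final = 1 (ultraviolet)
- Balmer series: n_final = 2 (visible/near-UV)
- Paschen series: n_final = 3 (infrared)
- Brackett series: n_final = 4 (infrared)
- Pfund series: n_final = 5 (far infrared)

Since this transition ends at n = 1, it belongs to the Lyman series.

For reference, this 15 → 1 line has photon energy
ΔE = 13.6057 eV × (1/1² - 1/15²) = 13.545230 eV,
corresponding to wavelength λ = hc/ΔE = 1239.84 eV·nm / 13.545230 eV = 91.5333 nm in the ultraviolet region.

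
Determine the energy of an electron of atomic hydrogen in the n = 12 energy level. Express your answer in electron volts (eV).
-0.094 eV

The energy levels of a hydrogen-like atom are given by:
E_n = -13.6057 eV / n²

For n = 12:
E_12 = -13.6057 eV / 12²
E_12 = -13.6057 eV / 144
E_12 = -0.094 eV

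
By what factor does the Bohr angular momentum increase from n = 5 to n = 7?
1.4000

In the Bohr model, L_n = nℏ, so the ratio is purely the ratio of quantum numbers:

L_7/L_5 = 7ℏ / 5ℏ = 7/5 = 1.4000

The angular momentum scales linearly with n.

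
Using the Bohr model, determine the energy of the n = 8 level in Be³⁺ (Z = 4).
-3.40 eV

For hydrogen-like ions, the energy levels scale with Z²:
E_n = -13.6057 Z² / n² eV

For Be³⁺ (Z = 4) at n = 8:
E_8 = -13.6057 × 4² / 8²
E_8 = -13.6057 × 16 / 64
E_8 = -217.6912 / 64
E_8 = -3.40 eV

The energy is 16 times more negative than hydrogen at the same n due to the stronger nuclear charge.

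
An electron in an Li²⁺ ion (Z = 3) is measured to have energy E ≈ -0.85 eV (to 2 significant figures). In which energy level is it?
n = 12

The exact energy levels follow E_n = -13.6057 Z² / n² eV with Z = 3.

The measured value (-0.85 eV) is reported to only 2 significant figures, so we must test candidate n values and see which one matches to that precision.

Candidate energies:
  n = 10:  E = -13.6057 × 3² / 10² = -1.22451 eV
  n = 11:  E = -13.6057 × 3² / 11² = -1.01199 eV
  n = 12:  E = -13.6057 × 3² / 12² = -0.85036 eV  ← matches
  n = 13:  E = -13.6057 × 3² / 13² = -0.72456 eV
  n = 14:  E = -13.6057 × 3² / 14² = -0.62475 eV

Checking against the measurement of -0.85 eV (2 sig figs), only n = 12 agrees:
E_12 = -0.85036 eV, which rounds to -0.85 eV ✓

Therefore n = 12.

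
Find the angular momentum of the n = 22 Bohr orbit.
2.3201e-33 J·s (or 22ℏ)

In the Bohr model, angular momentum is quantized:
L = nℏ

where ℏ = h/(2π) = 1.054572e-34 J·s

For n = 22:
L = 22 × 1.054572e-34 J·s
L = 2.3201e-33 J·s

This can also be written as L = 22ℏ.
The angular momentum is an integer multiple of the reduced Planck constant.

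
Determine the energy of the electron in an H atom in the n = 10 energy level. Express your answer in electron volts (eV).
-0.1361 eV

The energy levels of a hydrogen-like atom are given by:
E_n = -13.6057 eV / n²

For n = 10:
E_10 = -13.6057 eV / 10²
E_10 = -13.6057 eV / 100
E_10 = -0.1361 eV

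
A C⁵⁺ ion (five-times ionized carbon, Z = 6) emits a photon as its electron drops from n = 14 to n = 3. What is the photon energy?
51.9238 eV

The energy levels are E_n = -13.6057 Z² eV / n².

Energy at n = 14: E_14 = -13.6057 × 6² / 14² = -2.4990061 eV
Energy at n = 3: E_3 = -13.6057 × 6² / 3² = -54.4228000 eV

For emission (electron falling to lower state), the photon energy is:
E_photon = E_14 - E_3 = |-2.4990061 - (-54.4228000)|
E_photon = 51.9238 eV

This energy is carried away by the emitted photon.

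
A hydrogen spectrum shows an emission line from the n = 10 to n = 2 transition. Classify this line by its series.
Balmer series

The spectral series in hydrogen are named based on the final (lower) energy level:
- Lyman series: n_final = 1 (ultraviolet)
- Balmer series: n_final = 2 (visible/near-UV)
- Paschen series: n_final = 3 (infrared)
- Brackett series: n_final = 4 (infrared)
- Pfund series: n_final = 5 (far infrared)

Since this transition ends at n = 2, it belongs to the Balmer series.

For reference, this 10 → 2 line has photon energy
ΔE = 13.6057 eV × (1/2² - 1/10²) = 3.2653680 eV,
corresponding to wavelength λ = hc/ΔE = 1239.84 eV·nm / 3.2653680 eV = 379.694 nm in the visible/near-UV region.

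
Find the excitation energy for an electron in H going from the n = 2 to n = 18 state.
3.3594 eV

The energy levels of a hydrogen-like atom are E_n = -13.6057 eV / n².

Energy at n = 2: E_2 = -13.6057 / 2² = -3.4014250 eV
Energy at n = 18: E_18 = -13.6057 / 18² = -0.0419929 eV

The excitation energy is the difference:
ΔE = E_18 - E_2
ΔE = -0.0419929 - (-3.4014250)
ΔE = 3.3594 eV

Since this is positive, energy must be absorbed (photon absorption).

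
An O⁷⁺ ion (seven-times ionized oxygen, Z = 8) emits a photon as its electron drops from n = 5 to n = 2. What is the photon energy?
182.8606 eV

The energy levels are E_n = -13.6057 Z² eV / n².

Energy at n = 5: E_5 = -13.6057 × 8² / 5² = -34.8305920 eV
Energy at n = 2: E_2 = -13.6057 × 8² / 2² = -217.6912000 eV

For emission (electron falling to lower state), the photon energy is:
E_photon = E_5 - E_2 = |-34.8305920 - (-217.6912000)|
E_photon = 182.8606 eV

This energy is carried away by the emitted photon.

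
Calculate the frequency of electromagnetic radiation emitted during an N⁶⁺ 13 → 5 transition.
5.49423e+15 Hz

First, find the transition energy:
E_13 = -13.6057 × 7² / 13² = -3.9448479 eV
E_5 = -13.6057 × 7² / 5² = -26.6671720 eV
|ΔE| = |E_5 - E_13| = 22.7223241 eV

Convert to Joules: E = 22.7223241 eV × (1.602177 × 10⁻¹⁹ J/eV) = 3.6405185e-18 J

Using E = hf:
f = E/h = 3.6405185e-18 J / (6.62607 × 10⁻³⁴ J·s)
f = 5.49423e+15 Hz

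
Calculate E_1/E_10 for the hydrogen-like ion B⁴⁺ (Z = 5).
100.00

Using E_n = -13.6057 Z² / n² eV with Z = 5:

E_1 = -13.6057 × 5² / 1² = -340.1425 / 1 = -340.14250000 eV
E_10 = -13.6057 × 5² / 10² = -340.1425 / 100 = -3.40142500 eV

The ratio is:
E_1/E_10 = (-340.14250000) / (-3.40142500)
E_1/E_10 = (-340.1425/1) / (-340.1425/100)
E_1/E_10 = 100/1
E_1/E_10 = 100.00
(Note: the Z² factors cancel in the ratio.)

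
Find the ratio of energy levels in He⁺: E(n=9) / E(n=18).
4.0000

Using E_n = -13.6057 Z² / n² eV with Z = 2:

E_9 = -13.6057 × 2² / 9² = -54.4228 / 81 = -0.6718864198 eV
E_18 = -13.6057 × 2² / 18² = -54.4228 / 324 = -0.1679716049 eV

The ratio is:
E_9/E_18 = (-0.6718864198) / (-0.1679716049)
E_9/E_18 = (-54.4228/81) / (-54.4228/324)
E_9/E_18 = 324/81
E_9/E_18 = 4.0000
(Note: the Z² factors cancel in the ratio.)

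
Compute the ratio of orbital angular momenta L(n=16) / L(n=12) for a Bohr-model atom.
1.333333

In the Bohr model, L_n = nℏ, so the ratio is purely the ratio of quantum numbers:

L_16/L_12 = 16ℏ / 12ℏ = 16/12 = 1.333333

The angular momentum scales linearly with n.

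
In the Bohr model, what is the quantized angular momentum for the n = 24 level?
2.53e-33 J·s (or 24ℏ)

In the Bohr model, angular momentum is quantized:
L = nℏ

where ℏ = h/(2π) = 1.0546e-34 J·s

For n = 24:
L = 24 × 1.0546e-34 J·s
L = 2.53e-33 J·s

This can also be written as L = 24ℏ.
The angular momentum is an integer multiple of the reduced Planck constant.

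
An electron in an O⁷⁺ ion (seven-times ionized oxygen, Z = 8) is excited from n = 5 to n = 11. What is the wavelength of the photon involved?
44.87 nm

First, find the transition energy using E_n = -13.6057 Z² / n² eV:
E_5 = -13.6057 × 8² / 5² = -34.8306 eV
E_11 = -13.6057 × 8² / 11² = -7.1964 eV

Photon energy: |ΔE| = |E_11 - E_5| = 27.6342 eV

Convert to wavelength using E = hc/λ with hc = 1239.84 eV·nm:
λ = hc/E = 1239.84 eV·nm / 27.6342 eV
λ = 44.87 nm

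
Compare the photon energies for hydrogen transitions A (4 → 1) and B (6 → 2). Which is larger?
4 → 1

Calculate the energy for each transition:

Transition 4 → 1:
ΔE₁ = |E_1 - E_4| = |-13.6057/1² - (-13.6057/4²)|
ΔE₁ = |-13.60570000000 - (-0.85035625000)| = 12.75534375 eV

Transition 6 → 2:
ΔE₂ = |E_2 - E_6| = |-13.6057/2² - (-13.6057/6²)|
ΔE₂ = |-3.40142500000 - (-0.37793611111)| = 3.02348889 eV

Since 12.75534375 eV > 3.02348889 eV, the transition 4 → 1 emits the more energetic photon.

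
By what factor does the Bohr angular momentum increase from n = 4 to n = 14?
3.500

In the Bohr model, L_n = nℏ, so the ratio is purely the ratio of quantum numbers:

L_14/L_4 = 14ℏ / 4ℏ = 14/4 = 3.500

The angular momentum scales linearly with n.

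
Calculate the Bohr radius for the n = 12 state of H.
7.620152 nm (or 76.201518 Å)

The Bohr radius formula is:
r_n = n² a₀ / Z

where a₀ = 0.052917721 nm is the Bohr radius.

For H (Z = 1) at n = 12:
r_12 = 12² × 0.052917721 nm / 1
r_12 = 144 × 0.052917721 nm / 1
r_12 = 7.6201518 nm / 1
r_12 = 7.620152 nm

The electron orbits at approximately 7.620152 nm from the nucleus.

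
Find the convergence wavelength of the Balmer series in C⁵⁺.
10.125168 nm

The series limit corresponds to the transition from n = ∞ to n = 2.
This is the highest energy (shortest wavelength) transition in the Balmer series.

E_∞ = 0 eV
E_2 = -13.6057 × 6² / 2² = -122.45130000 eV

Energy at series limit:
ΔE = E_∞ - E_2 = 0 - (-122.45130000) = 122.45130000 eV
λ = hc/E = 1239.84 eV·nm / 122.45130000 eV = 10.125168 nm

This energy equals the ionization energy from the n = 2 state of C⁵⁺.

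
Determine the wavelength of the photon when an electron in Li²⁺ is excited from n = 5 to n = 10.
337.506 nm

First, find the transition energy using E_n = -13.6057 Z² / n² eV:
E_5 = -13.6057 × 3² / 5² = -4.8980520 eV
E_10 = -13.6057 × 3² / 10² = -1.2245130 eV

Photon energy: |ΔE| = |E_10 - E_5| = 3.6735390 eV

Convert to wavelength using E = hc/λ with hc = 1239.84 eV·nm:
λ = hc/E = 1239.84 eV·nm / 3.6735390 eV
λ = 337.506 nm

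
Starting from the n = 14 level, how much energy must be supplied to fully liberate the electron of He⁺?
0.28 eV

The ionization energy is the energy needed to remove the electron completely (n → ∞).

For a hydrogen-like ion with Z = 2, E_n = -13.6057 Z² / n² eV.

At n = 14: E_14 = -13.6057 × 2² / 14² = -0.27767 eV
At n = ∞: E_∞ = 0 eV

Ionization energy = E_∞ - E_14 = 0 - (-0.27767) = 0.27767 eV
Ionization energy ≈ 0.28 eV

This is also called the binding energy of the electron in state n = 14.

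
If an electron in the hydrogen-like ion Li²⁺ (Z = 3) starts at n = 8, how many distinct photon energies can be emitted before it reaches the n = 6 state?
3

The electron can occupy levels n = 6, 7, ..., 8 during de-excitation — that is m = 8 - 6 + 1 = 3 distinct levels.

The number of distinct spectral lines equals the number of ways to choose 2 of these m levels (each pair gives one possible emission transition):

Number of lines = m(m-1)/2 = 3×2/2 = 3

These correspond to all possible transitions between the 3 levels:
8 → 7, 8 → 6, 7 → 6

Each transition produces a photon with a unique energy (and thus wavelength). This count does not depend on Z.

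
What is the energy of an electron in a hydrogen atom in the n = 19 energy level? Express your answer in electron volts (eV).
-0.037689 eV

The energy levels of a hydrogen-like atom are given by:
E_n = -13.6057 eV / n²

For n = 19:
E_19 = -13.6057 eV / 19²
E_19 = -13.6057 eV / 361
E_19 = -0.037689 eV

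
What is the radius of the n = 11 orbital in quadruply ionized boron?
1.28061 nm (or 12.80609 Å)

The Bohr radius formula is:
r_n = n² a₀ / Z

where a₀ = 0.05291772 nm is the Bohr radius.

For B⁴⁺ (Z = 5) at n = 11:
r_11 = 11² × 0.05291772 nm / 5
r_11 = 121 × 0.05291772 nm / 5
r_11 = 6.403044 nm / 5
r_11 = 1.28061 nm

The electron orbits at approximately 1.28061 nm from the nucleus.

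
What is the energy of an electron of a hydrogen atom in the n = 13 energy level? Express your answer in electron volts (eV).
-0.08051 eV

The energy levels of a hydrogen-like atom are given by:
E_n = -13.6057 eV / n²

For n = 13:
E_13 = -13.6057 eV / 13²
E_13 = -13.6057 eV / 169
E_13 = -0.08051 eV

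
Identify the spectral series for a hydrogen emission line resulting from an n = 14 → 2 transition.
Balmer series

The spectral series in hydrogen are named based on the final (lower) energy level:
- Lyman series: n_final = 1 (ultraviolet)
- Balmer series: n_final = 2 (visible/near-UV)
- Paschen series: n_final = 3 (infrared)
- Brackett series: n_final = 4 (infrared)
- Pfund series: n_final = 5 (far infrared)

Since this transition ends at n = 2, it belongs to the Balmer series.

For reference, this 14 → 2 line has photon energy
ΔE = 13.6057 eV × (1/2² - 1/14²) = 3.3320081633 eV,
corresponding to wavelength λ = hc/ΔE = 1239.84 eV·nm / 3.3320081633 eV = 372.099929 nm in the visible/near-UV region.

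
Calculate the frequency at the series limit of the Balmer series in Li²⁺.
7.4021e+15 Hz

The series limit corresponds to the transition from n = ∞ to n = 2.
This is the highest energy (shortest wavelength) transition in the Balmer series.

E_∞ = 0 eV
E_2 = -13.6057 × 3² / 2² = -30.612825 eV

Energy at series limit:
ΔE = E_∞ - E_2 = 0 - (-30.612825) = 30.612825 eV
E = 30.612825 eV × (1.602177 × 10⁻¹⁹ J/eV) = 4.904716e-18 J
f = E/h = 4.904716e-18 J / (6.62607 × 10⁻³⁴ J·s) = 7.4021e+15 Hz

This energy equals the ionization energy from the n = 2 state of Li²⁺.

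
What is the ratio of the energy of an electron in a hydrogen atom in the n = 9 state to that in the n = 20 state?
4.938272

Using E_n = -13.6057 Z² / n² eV with Z = 1:

E_9 = -13.6057 / 9² = -13.6057 / 81 = -0.167971604938 eV
E_20 = -13.6057 / 20² = -13.6057 / 400 = -0.034014250000 eV

The ratio is:
E_9/E_20 = (-0.167971604938) / (-0.034014250000)
E_9/E_20 = (-13.6057/81) / (-13.6057/400)
E_9/E_20 = 400/81
E_9/E_20 = 4.938272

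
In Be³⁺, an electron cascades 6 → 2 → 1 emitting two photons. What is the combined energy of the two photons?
211.64422 eV

The energy levels of Be³⁺ are E_n = -13.6057 × 4² / n² eV.

First transition (6 → 2):
ΔE₁ = |E_2 - E_6|
ΔE₁ = |-54.42280000000 - (-6.04697777778)| = 48.37582222 eV

Second transition (2 → 1):
ΔE₂ = |E_1 - E_2|
ΔE₂ = |-217.69120000000 - (-54.42280000000)| = 163.26840000 eV

Total energy released:
E_total = ΔE₁ + ΔE₂ = 48.37582222 + 163.26840000 = 211.64422 eV

Note: This equals the direct transition 6 → 1: 211.64422 eV ✓
Energy is conserved regardless of the path taken.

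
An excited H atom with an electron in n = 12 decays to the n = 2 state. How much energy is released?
3.307 eV

The energy levels are E_n = -13.6057 eV / n².

Energy at n = 12: E_12 = -13.6057 / 12² = -0.094484 eV
Energy at n = 2: E_2 = -13.6057 / 2² = -3.401425 eV

For emission (electron falling to lower state), the photon energy is:
E_photon = E_12 - E_2 = |-0.094484 - (-3.401425)|
E_photon = 3.307 eV

This energy is carried away by the emitted photon.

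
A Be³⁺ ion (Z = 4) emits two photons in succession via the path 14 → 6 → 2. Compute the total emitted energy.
53.31 eV

The energy levels of Be³⁺ are E_n = -13.6057 × 4² / n² eV.

First transition (14 → 6):
ΔE₁ = |E_6 - E_14|
ΔE₁ = |-6.04697778 - (-1.11066939)| = 4.93631 eV

Second transition (6 → 2):
ΔE₂ = |E_2 - E_6|
ΔE₂ = |-54.42280000 - (-6.04697778)| = 48.37582 eV

Total energy released:
E_total = ΔE₁ + ΔE₂ = 4.93631 + 48.37582 = 53.31 eV

Note: This equals the direct transition 14 → 2: 53.31 eV ✓
Energy is conserved regardless of the path taken.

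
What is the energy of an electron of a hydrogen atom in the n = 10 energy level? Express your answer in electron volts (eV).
-0.14 eV

The energy levels of a hydrogen-like atom are given by:
E_n = -13.6057 eV / n²

For n = 10:
E_10 = -13.6057 eV / 10²
E_10 = -13.6057 eV / 100
E_10 = -0.14 eV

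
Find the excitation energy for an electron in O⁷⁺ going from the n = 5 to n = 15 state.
30.96053 eV

The energy levels of a hydrogen-like atom are E_n = -13.6057 Z² eV / n².

Energy at n = 5: E_5 = -13.6057 × 8² / 5² = -34.83059200 eV
Energy at n = 15: E_15 = -13.6057 × 8² / 15² = -3.87006578 eV

The excitation energy is the difference:
ΔE = E_15 - E_5
ΔE = -3.87006578 - (-34.83059200)
ΔE = 30.96053 eV

Since this is positive, energy must be absorbed (photon absorption).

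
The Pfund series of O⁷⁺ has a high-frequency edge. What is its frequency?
8.42e+15 Hz

The series limit corresponds to the transition from n = ∞ to n = 5.
This is the highest energy (shortest wavelength) transition in the Pfund series.

E_∞ = 0 eV
E_5 = -13.6057 × 8² / 5² = -34.830592 eV

Energy at series limit:
ΔE = E_∞ - E_5 = 0 - (-34.830592) = 34.830592 eV
E = 34.830592 eV × (1.602177 × 10⁻¹⁹ J/eV) = 5.5805e-18 J
f = E/h = 5.5805e-18 J / (6.62607 × 10⁻³⁴ J·s) = 8.42e+15 Hz

This energy equals the ionization energy from the n = 5 state of O⁷⁺.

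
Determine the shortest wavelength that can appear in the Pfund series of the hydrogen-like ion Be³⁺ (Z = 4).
142.385 nm

The series limit corresponds to the transition from n = ∞ to n = 5.
This is the highest energy (shortest wavelength) transition in the Pfund series.

E_∞ = 0 eV
E_5 = -13.6057 × 4² / 5² = -8.7076480 eV

Energy at series limit:
ΔE = E_∞ - E_5 = 0 - (-8.7076480) = 8.7076480 eV
λ = hc/E = 1239.84 eV·nm / 8.7076480 eV = 142.385 nm

This energy equals the ionization energy from the n = 5 state of Be³⁺.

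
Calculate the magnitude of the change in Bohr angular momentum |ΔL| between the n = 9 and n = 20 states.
1.16003e-33 J·s (or 11ℏ)

In the Bohr model, L_n = nℏ where ℏ = 1.0545718e-34 J·s.

L_20 = 20ℏ = 2.1091436e-33 J·s
L_9 = 9ℏ = 9.4911462e-34 J·s

ΔL = L_20 - L_9 = (20 - 9)ℏ = 11ℏ
ΔL = 11 × 1.0545718e-34 J·s = 1.16003e-33 J·s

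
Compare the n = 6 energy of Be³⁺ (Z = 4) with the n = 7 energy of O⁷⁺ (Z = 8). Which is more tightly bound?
O⁷⁺ at n = 7 (E = -17.77 eV)

Using E_n = -13.6057 Z² / n² eV:

Be³⁺ (Z = 4) at n = 6:
E = -13.6057 × 4² / 6² = -13.6057 × 16 / 36 = -6.04698 eV

O⁷⁺ (Z = 8) at n = 7:
E = -13.6057 × 8² / 7² = -13.6057 × 64 / 49 = -17.77071 eV

Since -17.77071 eV < -6.04698 eV,
O⁷⁺ at n = 7 is more tightly bound (requires more energy to ionize).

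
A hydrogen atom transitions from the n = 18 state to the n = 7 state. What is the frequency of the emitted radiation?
5.70e+13 Hz

First, find the transition energy:
E_18 = -13.6057 / 18² = -0.041993 eV
E_7 = -13.6057 / 7² = -0.277667 eV
|ΔE| = |E_7 - E_18| = 0.235674 eV

Convert to Joules: E = 0.235674 eV × (1.602177 × 10⁻¹⁹ J/eV) = 3.7759e-20 J

Using E = hf:
f = E/h = 3.7759e-20 J / (6.62607 × 10⁻³⁴ J·s)
f = 5.70e+13 Hz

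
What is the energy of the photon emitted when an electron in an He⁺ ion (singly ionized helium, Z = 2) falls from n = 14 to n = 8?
0.57269 eV

The energy levels are E_n = -13.6057 Z² eV / n².

Energy at n = 14: E_14 = -13.6057 × 2² / 14² = -0.27766735 eV
Energy at n = 8: E_8 = -13.6057 × 2² / 8² = -0.85035625 eV

For emission (electron falling to lower state), the photon energy is:
E_photon = E_14 - E_8 = |-0.27766735 - (-0.85035625)|
E_photon = 0.57269 eV

This energy is carried away by the emitted photon.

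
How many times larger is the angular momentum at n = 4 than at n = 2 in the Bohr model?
2.0000

In the Bohr model, L_n = nℏ, so the ratio is purely the ratio of quantum numbers:

L_4/L_2 = 4ℏ / 2ℏ = 4/2 = 2.0000

The angular momentum scales linearly with n.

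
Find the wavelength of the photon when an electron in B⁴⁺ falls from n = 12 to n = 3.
34.993 nm

First, find the transition energy using E_n = -13.6057 Z² / n² eV:
E_12 = -13.6057 × 5² / 12² = -2.36210 eV
E_3 = -13.6057 × 5² / 3² = -37.79361 eV

Photon energy: |ΔE| = |E_3 - E_12| = 35.43151 eV

Convert to wavelength using E = hc/λ with hc = 1239.84 eV·nm:
λ = hc/E = 1239.84 eV·nm / 35.43151 eV
λ = 34.993 nm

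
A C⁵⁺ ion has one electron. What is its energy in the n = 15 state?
-2.176912 eV

For hydrogen-like ions, the energy levels scale with Z²:
E_n = -13.6057 Z² / n² eV

For C⁵⁺ (Z = 6) at n = 15:
E_15 = -13.6057 × 6² / 15²
E_15 = -13.6057 × 36 / 225
E_15 = -489.8052 / 225
E_15 = -2.176912 eV

The energy is 36 times more negative than hydrogen at the same n due to the stronger nuclear charge.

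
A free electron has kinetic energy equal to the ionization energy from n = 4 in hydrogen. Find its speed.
5.46923e+05 m/s (or 0.182434% of c)

The binding energy at n = 4 for hydrogen is:
E_4 = -13.6057/4² = -0.850356250 eV
|E_4| = 0.850356250 eV

Convert to Joules:
KE = 0.850356250 eV × (1.602177 × 10⁻¹⁹ J/eV) = 1.3624212e-19 J

Using KE = ½mv²:
v = √(2·KE/m_e)
v = √(2 × 1.3624212e-19 J / 9.10938 × 10⁻³¹ kg)
v = 5.46923e+05 m/s

This is approximately 0.182434% the speed of light.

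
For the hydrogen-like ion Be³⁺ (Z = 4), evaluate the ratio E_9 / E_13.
2.09

Using E_n = -13.6057 Z² / n² eV with Z = 4:

E_9 = -13.6057 × 4² / 9² = -217.6912 / 81 = -2.68754568 eV
E_13 = -13.6057 × 4² / 13² = -217.6912 / 169 = -1.28811361 eV

The ratio is:
E_9/E_13 = (-2.68754568) / (-1.28811361)
E_9/E_13 = (-217.6912/81) / (-217.6912/169)
E_9/E_13 = 169/81
E_9/E_13 = 2.09
(Note: the Z² factors cancel in the ratio.)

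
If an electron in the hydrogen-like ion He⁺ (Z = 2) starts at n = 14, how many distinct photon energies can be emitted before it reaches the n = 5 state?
45

The electron can occupy levels n = 5, 6, ..., 14 during de-excitation — that is m = 14 - 5 + 1 = 10 distinct levels.

The number of distinct spectral lines equals the number of ways to choose 2 of these m levels (each pair gives one possible emission transition):

Number of lines = m(m-1)/2 = 10×9/2 = 45

These correspond to all possible transitions between the 10 levels:
14 → 13, 14 → 12, 14 → 11, 14 → 10, 14 → 9, 14 → 8, 14 → 7, 14 → 6...

Each transition produces a photon with a unique energy (and thus wavelength). This count does not depend on Z.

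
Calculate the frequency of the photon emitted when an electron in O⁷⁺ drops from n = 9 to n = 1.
2.0795e+17 Hz

First, find the transition energy:
E_9 = -13.6057 × 8² / 9² = -10.75018 eV
E_1 = -13.6057 × 8² / 1² = -870.76480 eV
|ΔE| = |E_1 - E_9| = 860.01462 eV

Convert to Joules: E = 860.01462 eV × (1.602177 × 10⁻¹⁹ J/eV) = 1.377896e-16 J

Using E = hf:
f = E/h = 1.377896e-16 J / (6.62607 × 10⁻³⁴ J·s)
f = 2.0795e+17 Hz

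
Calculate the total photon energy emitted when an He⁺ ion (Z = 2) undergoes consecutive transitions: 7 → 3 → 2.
12.495031 eV

The energy levels of He⁺ are E_n = -13.6057 × 2² / n² eV.

First transition (7 → 3):
ΔE₁ = |E_3 - E_7|
ΔE₁ = |-6.046977777778 - (-1.110669387755)| = 4.936308390 eV

Second transition (3 → 2):
ΔE₂ = |E_2 - E_3|
ΔE₂ = |-13.605700000000 - (-6.046977777778)| = 7.558722222 eV

Total energy released:
E_total = ΔE₁ + ΔE₂ = 4.936308390 + 7.558722222 = 12.495031 eV

Note: This equals the direct transition 7 → 2: 12.495031 eV ✓
Energy is conserved regardless of the path taken.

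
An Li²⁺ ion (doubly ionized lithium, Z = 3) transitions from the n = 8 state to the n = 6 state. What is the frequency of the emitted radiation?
3.598e+14 Hz

First, find the transition energy:
E_8 = -13.6057 × 3² / 8² = -1.913302 eV
E_6 = -13.6057 × 3² / 6² = -3.401425 eV
|ΔE| = |E_6 - E_8| = 1.488123 eV

Convert to Joules: E = 1.488123 eV × (1.602177 × 10⁻¹⁹ J/eV) = 2.38424e-19 J

Using E = hf:
f = E/h = 2.38424e-19 J / (6.62607 × 10⁻³⁴ J·s)
f = 3.598e+14 Hz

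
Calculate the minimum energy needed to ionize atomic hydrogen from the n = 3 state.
1.512 eV

The ionization energy is the energy needed to remove the electron completely (n → ∞).

For hydrogen, E_n = -13.6057 eV / n².

At n = 3: E_3 = -13.6057 / 3² = -1.511744 eV
At n = ∞: E_∞ = 0 eV

Ionization energy = E_∞ - E_3 = 0 - (-1.511744) = 1.511744 eV
Ionization energy ≈ 1.512 eV

This is also called the binding energy of the electron in state n = 3.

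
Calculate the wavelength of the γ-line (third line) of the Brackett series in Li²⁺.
240.5494 nm

The lines of a series are numbered from the longest wavelength (smallest ΔE) outward; the third line is the transition from n = n_f + 3 to n_f.
The Brackett series has all transitions ending at n_f = 4.

For Li²⁺ (Z = 3), the third line (γ-line) is the jump from n = 7 to n = 4:
E_7 = -13.6057 × 3² / 7² = -2.49900612 eV
E_4 = -13.6057 × 3² / 4² = -7.65320625 eV
ΔE = E_7 - E_4 = 5.15420013 eV

λ = hc/E = 1239.84 eV·nm / 5.15420013 eV
λ = 240.5494 nm

This is the γ-line of the Brackett series in Li²⁺.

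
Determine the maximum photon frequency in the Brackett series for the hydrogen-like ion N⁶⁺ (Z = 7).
1.008e+16 Hz

The series limit corresponds to the transition from n = ∞ to n = 4.
This is the highest energy (shortest wavelength) transition in the Brackett series.

E_∞ = 0 eV
E_4 = -13.6057 × 7² / 4² = -41.667456 eV

Energy at series limit:
ΔE = E_∞ - E_4 = 0 - (-41.667456) = 41.667456 eV
E = 41.667456 eV × (1.602177 × 10⁻¹⁹ J/eV) = 6.67586e-18 J
f = E/h = 6.67586e-18 J / (6.62607 × 10⁻³⁴ J·s) = 1.008e+16 Hz

This energy equals the ionization energy from the n = 4 state of N⁶⁺.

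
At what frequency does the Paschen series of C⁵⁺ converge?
1.3159e+16 Hz

The series limit corresponds to the transition from n = ∞ to n = 3.
This is the highest energy (shortest wavelength) transition in the Paschen series.

E_∞ = 0 eV
E_3 = -13.6057 × 6² / 3² = -54.4228000 eV

Energy at series limit:
ΔE = E_∞ - E_3 = 0 - (-54.4228000) = 54.4228000 eV
E = 54.4228000 eV × (1.602177 × 10⁻¹⁹ J/eV) = 8.719496e-18 J
f = E/h = 8.719496e-18 J / (6.62607 × 10⁻³⁴ J·s) = 1.3159e+16 Hz

This energy equals the ionization energy from the n = 3 state of C⁵⁺.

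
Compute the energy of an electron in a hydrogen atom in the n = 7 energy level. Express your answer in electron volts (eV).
-0.277667 eV

The energy levels of a hydrogen-like atom are given by:
E_n = -13.6057 eV / n²

For n = 7:
E_7 = -13.6057 eV / 7²
E_7 = -13.6057 eV / 49
E_7 = -0.277667 eV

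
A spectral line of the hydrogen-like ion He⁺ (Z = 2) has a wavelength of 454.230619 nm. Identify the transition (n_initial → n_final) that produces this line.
n = 9 → n = 4

First, find the photon energy from the wavelength (hc = 1239.84 eV·nm):
E = hc/λ = 1239.84 eV·nm / 454.230619 nm = 2.7295386 eV

The energy levels of He⁺ satisfy E_n = -13.6057 × 2² / n² eV, so an emission n_i → n_f releases
ΔE = 13.6057 × 2² × (1/n_f² − 1/n_i²) eV.

Setting ΔE equal to the photon energy:
1/n_f² − 1/n_i² = 2.7295386 / (13.6057 × 2²) = 0.050154321

Since 1/n_i² must be positive, we need 1/n_f² > 0.050154321, i.e. n_f ≤ 4. For each allowed n_f, solve n_i = (1/n_f² − 0.050154321)^(−1/2) and check whether it is a whole number:
  n_f = 1: 1/n_i² = 1.000000000 − 0.050154321 = 0.949845679 → n_i = 1.026  (not an integer) ✗
  n_f = 2: 1/n_i² = 0.250000000 − 0.050154321 = 0.199845679 → n_i = 2.237  (not an integer) ✗
  n_f = 3: 1/n_i² = 0.111111111 − 0.050154321 = 0.060956790 → n_i = 4.050  (not an integer) ✗
  n_f = 4: 1/n_i² = 0.062500000 − 0.050154321 = 0.012345679 → n_i = 9.000  → integer, n_i = 9 ✓

Only n_f = 4 gives an integer upper level, n_i = 9.

The transition is from n = 9 to n = 4 (emission).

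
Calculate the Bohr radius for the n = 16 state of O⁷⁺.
1.6934 nm (or 16.9337 Å)

The Bohr radius formula is:
r_n = n² a₀ / Z

where a₀ = 0.0529177 nm is the Bohr radius.

For O⁷⁺ (Z = 8) at n = 16:
r_16 = 16² × 0.0529177 nm / 8
r_16 = 256 × 0.0529177 nm / 8
r_16 = 13.54693 nm / 8
r_16 = 1.6934 nm

The electron orbits at approximately 1.6934 nm from the nucleus.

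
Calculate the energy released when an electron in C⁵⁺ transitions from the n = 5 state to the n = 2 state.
102.86 eV

The energy levels are E_n = -13.6057 Z² eV / n².

Energy at n = 5: E_5 = -13.6057 × 6² / 5² = -19.59221 eV
Energy at n = 2: E_2 = -13.6057 × 6² / 2² = -122.45130 eV

For emission (electron falling to lower state), the photon energy is:
E_photon = E_5 - E_2 = |-19.59221 - (-122.45130)|
E_photon = 102.86 eV

This energy is carried away by the emitted photon.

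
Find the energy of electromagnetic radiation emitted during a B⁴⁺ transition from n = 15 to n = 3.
36.28 eV

The energy levels are E_n = -13.6057 Z² eV / n².

Energy at n = 15: E_15 = -13.6057 × 5² / 15² = -1.51174 eV
Energy at n = 3: E_3 = -13.6057 × 5² / 3² = -37.79361 eV

For emission (electron falling to lower state), the photon energy is:
E_photon = E_15 - E_3 = |-1.51174 - (-37.79361)|
E_photon = 36.28 eV

This energy is carried away by the emitted photon.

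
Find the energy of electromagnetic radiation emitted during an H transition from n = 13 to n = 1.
13.5252 eV

The energy levels are E_n = -13.6057 eV / n².

Energy at n = 13: E_13 = -13.6057 / 13² = -0.0805071 eV
Energy at n = 1: E_1 = -13.6057 / 1² = -13.6057000 eV

For emission (electron falling to lower state), the photon energy is:
E_photon = E_13 - E_1 = |-0.0805071 - (-13.6057000)|
E_photon = 13.5252 eV

This energy is carried away by the emitted photon.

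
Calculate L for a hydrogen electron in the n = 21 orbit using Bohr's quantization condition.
2.215e-33 J·s (or 21ℏ)

In the Bohr model, angular momentum is quantized:
L = nℏ

where ℏ = h/(2π) = 1.05457e-34 J·s

For n = 21:
L = 21 × 1.05457e-34 J·s
L = 2.215e-33 J·s

This can also be written as L = 21ℏ.
The angular momentum is an integer multiple of the reduced Planck constant.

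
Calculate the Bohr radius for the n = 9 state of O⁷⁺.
0.53579 nm (or 5.35792 Å)

The Bohr radius formula is:
r_n = n² a₀ / Z

where a₀ = 0.05291772 nm is the Bohr radius.

For O⁷⁺ (Z = 8) at n = 9:
r_9 = 9² × 0.05291772 nm / 8
r_9 = 81 × 0.05291772 nm / 8
r_9 = 4.286335 nm / 8
r_9 = 0.53579 nm

The electron orbits at approximately 0.53579 nm from the nucleus.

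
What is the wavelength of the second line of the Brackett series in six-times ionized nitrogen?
53.56007 nm

The lines of a series are numbered from the longest wavelength (smallest ΔE) outward; the second line is the transition from n = n_f + 2 to n_f.
The Brackett series has all transitions ending at n_f = 4.

For N⁶⁺ (Z = 7), the second line (β-line) is the jump from n = 6 to n = 4:
E_6 = -13.6057 × 7² / 6² = -18.5188694 eV
E_4 = -13.6057 × 7² / 4² = -41.6674563 eV
ΔE = E_6 - E_4 = 23.1485869 eV

λ = hc/E = 1239.84 eV·nm / 23.1485869 eV
λ = 53.56007 nm

This is the β-line of the Brackett series in N⁶⁺.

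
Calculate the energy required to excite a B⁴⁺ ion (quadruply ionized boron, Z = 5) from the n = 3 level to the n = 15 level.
36.281867 eV

The energy levels of a hydrogen-like atom are E_n = -13.6057 Z² eV / n².

Energy at n = 3: E_3 = -13.6057 × 5² / 3² = -37.793611111 eV
Energy at n = 15: E_15 = -13.6057 × 5² / 15² = -1.511744444 eV

The excitation energy is the difference:
ΔE = E_15 - E_3
ΔE = -1.511744444 - (-37.793611111)
ΔE = 36.281867 eV

Since this is positive, energy must be absorbed (photon absorption).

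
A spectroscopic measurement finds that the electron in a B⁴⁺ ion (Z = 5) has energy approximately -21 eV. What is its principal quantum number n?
n = 4

The exact energy levels follow E_n = -13.6057 Z² / n² eV with Z = 5.

The measured value (-21 eV) is reported to only 2 significant figures, so we must test candidate n values and see which one matches to that precision.

Candidate energies:
  n = 2:  E = -13.6057 × 5² / 2² = -85.03563 eV
  n = 3:  E = -13.6057 × 5² / 3² = -37.79361 eV
  n = 4:  E = -13.6057 × 5² / 4² = -21.25891 eV  ← matches
  n = 5:  E = -13.6057 × 5² / 5² = -13.60570 eV
  n = 6:  E = -13.6057 × 5² / 6² = -9.44840 eV

Checking against the measurement of -21 eV (2 sig figs), only n = 4 agrees:
E_4 = -21.25891 eV, which rounds to -21 eV ✓

Therefore n = 4.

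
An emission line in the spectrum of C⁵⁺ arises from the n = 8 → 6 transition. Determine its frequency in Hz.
1.4393e+15 Hz

First, find the transition energy:
E_8 = -13.6057 × 6² / 8² = -7.6532063 eV
E_6 = -13.6057 × 6² / 6² = -13.6057000 eV
|ΔE| = |E_6 - E_8| = 5.9524937 eV

Convert to Joules: E = 5.9524937 eV × (1.602177 × 10⁻¹⁹ J/eV) = 9.536948e-19 J

Using E = hf:
f = E/h = 9.536948e-19 J / (6.62607 × 10⁻³⁴ J·s)
f = 1.4393e+15 Hz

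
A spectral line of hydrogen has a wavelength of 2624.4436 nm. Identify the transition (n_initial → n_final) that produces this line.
n = 6 → n = 4

First, find the photon energy from the wavelength (hc = 1239.84 eV·nm):
E = hc/λ = 1239.84 eV·nm / 2624.4436 nm = 0.47242014 eV

The energy levels of hydrogen satisfy E_n = -13.6057 / n² eV, so an emission n_i → n_f releases
ΔE = 13.6057 × (1/n_f² − 1/n_i²) eV.

Setting ΔE equal to the photon energy:
1/n_f² − 1/n_i² = 0.47242014 / 13.6057 = 0.034722222

Since 1/n_i² must be positive, we need 1/n_f² > 0.034722222, i.e. n_f ≤ 5. For each allowed n_f, solve n_i = (1/n_f² − 0.034722222)^(−1/2) and check whether it is a whole number:
  n_f = 1: 1/n_i² = 1.000000000 − 0.034722222 = 0.965277778 → n_i = 1.018  (not an integer) ✗
  n_f = 2: 1/n_i² = 0.250000000 − 0.034722222 = 0.215277778 → n_i = 2.155  (not an integer) ✗
  n_f = 3: 1/n_i² = 0.111111111 − 0.034722222 = 0.076388889 → n_i = 3.618  (not an integer) ✗
  n_f = 4: 1/n_i² = 0.062500000 − 0.034722222 = 0.027777778 → n_i = 6.000  → integer, n_i = 6 ✓
  n_f = 5: 1/n_i² = 0.040000000 − 0.034722222 = 0.005277778 → n_i = 13.765  (not an integer) ✗

Only n_f = 4 gives an integer upper level, n_i = 6.

The transition is from n = 6 to n = 4 (emission).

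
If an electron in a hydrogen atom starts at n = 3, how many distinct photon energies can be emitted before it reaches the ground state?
3

The electron can occupy levels n = 1, 2, ..., 3 during de-excitation — that is m = 3 - 1 + 1 = 3 distinct levels.

The number of distinct spectral lines equals the number of ways to choose 2 of these m levels (each pair gives one possible emission transition):

Number of lines = m(m-1)/2 = 3×2/2 = 3

These correspond to all possible transitions between the 3 levels:
3 → 2, 3 → 1, 2 → 1

Each transition produces a photon with a unique energy (and thus wavelength). This count does not depend on Z.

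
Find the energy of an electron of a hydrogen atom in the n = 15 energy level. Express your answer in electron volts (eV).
-0.060470 eV

The energy levels of a hydrogen-like atom are given by:
E_n = -13.6057 eV / n²

For n = 15:
E_15 = -13.6057 eV / 15²
E_15 = -13.6057 eV / 225
E_15 = -0.060470 eV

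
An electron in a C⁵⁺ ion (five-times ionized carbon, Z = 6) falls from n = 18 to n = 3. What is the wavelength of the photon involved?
23.43253 nm

First, find the transition energy using E_n = -13.6057 Z² / n² eV:
E_18 = -13.6057 × 6² / 18² = -1.5117444 eV
E_3 = -13.6057 × 6² / 3² = -54.4228000 eV

Photon energy: |ΔE| = |E_3 - E_18| = 52.9110556 eV

Convert to wavelength using E = hc/λ with hc = 1239.84 eV·nm:
λ = hc/E = 1239.84 eV·nm / 52.9110556 eV
λ = 23.43253 nm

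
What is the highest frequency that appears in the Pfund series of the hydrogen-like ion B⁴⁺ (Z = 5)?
3.2898e+15 Hz

The series limit corresponds to the transition from n = ∞ to n = 5.
This is the highest energy (shortest wavelength) transition in the Pfund series.

E_∞ = 0 eV
E_5 = -13.6057 × 5² / 5² = -13.605700 eV

Energy at series limit:
ΔE = E_∞ - E_5 = 0 - (-13.605700) = 13.605700 eV
E = 13.605700 eV × (1.602177 × 10⁻¹⁹ J/eV) = 2.179874e-18 J
f = E/h = 2.179874e-18 J / (6.62607 × 10⁻³⁴ J·s) = 3.2898e+15 Hz

This energy equals the ionization energy from the n = 5 state of B⁴⁺.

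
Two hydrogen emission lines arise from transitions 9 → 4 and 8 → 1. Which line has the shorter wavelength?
8 → 1

Calculate the energy for each transition:

Transition 9 → 4:
ΔE₁ = |E_4 - E_9| = |-13.6057/4² - (-13.6057/9²)|
ΔE₁ = |-0.850356250000 - (-0.167971604938)| = 0.682384645 eV

Transition 8 → 1:
ΔE₂ = |E_1 - E_8| = |-13.6057/1² - (-13.6057/8²)|
ΔE₂ = |-13.605700000000 - (-0.212589062500)| = 13.393110938 eV

Since 13.393110938 eV > 0.682384645 eV, the transition 8 → 1 emits the more energetic photon.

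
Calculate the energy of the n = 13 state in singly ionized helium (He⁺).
-0.3220 eV

For hydrogen-like ions, the energy levels scale with Z²:
E_n = -13.6057 Z² / n² eV

For He⁺ (Z = 2) at n = 13:
E_13 = -13.6057 × 2² / 13²
E_13 = -13.6057 × 4 / 169
E_13 = -54.4228 / 169
E_13 = -0.3220 eV

The energy is 4 times more negative than hydrogen at the same n due to the stronger nuclear charge.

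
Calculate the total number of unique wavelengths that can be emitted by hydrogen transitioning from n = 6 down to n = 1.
15

The electron can occupy levels n = 1, 2, ..., 6 during de-excitation — that is m = 6 - 1 + 1 = 6 distinct levels.

The number of distinct spectral lines equals the number of ways to choose 2 of these m levels (each pair gives one possible emission transition):

Number of lines = m(m-1)/2 = 6×5/2 = 15

These correspond to all possible transitions between the 6 levels:
6 → 5, 6 → 4, 6 → 3, 6 → 2, 6 → 1, 5 → 4, 5 → 3, 5 → 2...

Each transition produces a photon with a unique energy (and thus wavelength). This count does not depend on Z.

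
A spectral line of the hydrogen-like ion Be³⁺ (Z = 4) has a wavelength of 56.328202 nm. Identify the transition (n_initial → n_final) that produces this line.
n = 10 → n = 3

First, find the photon energy from the wavelength (hc = 1239.84 eV·nm):
E = hc/λ = 1239.84 eV·nm / 56.328202 nm = 22.010999 eV

The energy levels of Be³⁺ satisfy E_n = -13.6057 × 4² / n² eV, so an emission n_i → n_f releases
ΔE = 13.6057 × 4² × (1/n_f² − 1/n_i²) eV.

Setting ΔE equal to the photon energy:
1/n_f² − 1/n_i² = 22.010999 / (13.6057 × 4²) = 0.10111111

Since 1/n_i² must be positive, we need 1/n_f² > 0.10111111, i.e. n_f ≤ 3. For each allowed n_f, solve n_i = (1/n_f² − 0.10111111)^(−1/2) and check whether it is a whole number:
  n_f = 1: 1/n_i² = 1.00000000 − 0.10111111 = 0.89888889 → n_i = 1.055  (not an integer) ✗
  n_f = 2: 1/n_i² = 0.25000000 − 0.10111111 = 0.14888889 → n_i = 2.592  (not an integer) ✗
  n_f = 3: 1/n_i² = 0.11111111 − 0.10111111 = 0.01000000 → n_i = 10.000  → integer, n_i = 10 ✓

Only n_f = 3 gives an integer upper level, n_i = 10.

The transition is from n = 10 to n = 3 (emission).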